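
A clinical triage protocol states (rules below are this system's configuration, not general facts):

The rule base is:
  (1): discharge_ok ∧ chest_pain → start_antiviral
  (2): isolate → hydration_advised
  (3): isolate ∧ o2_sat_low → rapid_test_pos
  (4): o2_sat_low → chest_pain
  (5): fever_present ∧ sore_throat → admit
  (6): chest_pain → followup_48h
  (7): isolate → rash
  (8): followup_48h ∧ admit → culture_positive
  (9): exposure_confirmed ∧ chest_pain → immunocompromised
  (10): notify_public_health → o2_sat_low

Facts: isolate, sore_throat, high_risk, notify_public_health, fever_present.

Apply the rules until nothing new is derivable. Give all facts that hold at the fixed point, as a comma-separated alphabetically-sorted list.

Round 1: (2) [isolate → hydration_advised]; (5) [fever_present ∧ sore_throat → admit]; (7) [isolate → rash]; (10) [notify_public_health → o2_sat_low]. New: hydration_advised, admit, rash, o2_sat_low.
Round 2: (3) [isolate ∧ o2_sat_low → rapid_test_pos]; (4) [o2_sat_low → chest_pain]. New: rapid_test_pos, chest_pain.
Round 3: (6) [chest_pain → followup_48h]. New: followup_48h.
Round 4: (8) [followup_48h ∧ admit → culture_positive]. New: culture_positive.

admit, chest_pain, culture_positive, fever_present, followup_48h, high_risk, hydration_advised, isolate, notify_public_health, o2_sat_low, rapid_test_pos, rash, sore_throat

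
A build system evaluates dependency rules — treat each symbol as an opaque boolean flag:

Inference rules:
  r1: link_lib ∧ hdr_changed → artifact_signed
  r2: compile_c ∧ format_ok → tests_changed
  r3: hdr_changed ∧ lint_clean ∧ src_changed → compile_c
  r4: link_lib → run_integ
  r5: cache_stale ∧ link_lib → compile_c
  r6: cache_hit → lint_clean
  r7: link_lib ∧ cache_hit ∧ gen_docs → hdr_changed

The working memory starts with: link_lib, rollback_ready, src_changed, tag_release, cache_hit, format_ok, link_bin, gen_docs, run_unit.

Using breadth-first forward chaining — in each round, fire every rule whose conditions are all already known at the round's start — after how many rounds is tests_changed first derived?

Round 1: r4 [link_lib → run_integ]; r6 [cache_hit → lint_clean]; r7 [link_lib ∧ cache_hit ∧ gen_docs → hdr_changed]. New: run_integ, lint_clean, hdr_changed.
Round 2: r1 [link_lib ∧ hdr_changed → artifact_signed]; r3 [hdr_changed ∧ lint_clean ∧ src_changed → compile_c]. New: artifact_signed, compile_c.
Round 3: r2 [compile_c ∧ format_ok → tests_changed]. New: tests_changed.
tests_changed first appears in round 3.

3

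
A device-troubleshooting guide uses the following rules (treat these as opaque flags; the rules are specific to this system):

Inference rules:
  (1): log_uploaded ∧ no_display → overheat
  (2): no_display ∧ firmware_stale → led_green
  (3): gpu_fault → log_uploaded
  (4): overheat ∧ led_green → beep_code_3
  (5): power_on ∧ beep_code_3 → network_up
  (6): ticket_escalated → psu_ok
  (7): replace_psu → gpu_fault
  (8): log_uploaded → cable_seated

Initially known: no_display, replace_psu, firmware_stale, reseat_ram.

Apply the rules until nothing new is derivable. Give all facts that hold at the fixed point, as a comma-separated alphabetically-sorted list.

beep_code_3, cable_seated, firmware_stale, gpu_fault, led_green, log_uploaded, no_display, overheat, replace_psu, reseat_ram

Round 1 — (2), (7), derive led_green, gpu_fault.
Round 2 — (3), derive log_uploaded.
Round 3 — (1), (8), derive overheat, cable_seated.
Round 4 — (4), derive beep_code_3.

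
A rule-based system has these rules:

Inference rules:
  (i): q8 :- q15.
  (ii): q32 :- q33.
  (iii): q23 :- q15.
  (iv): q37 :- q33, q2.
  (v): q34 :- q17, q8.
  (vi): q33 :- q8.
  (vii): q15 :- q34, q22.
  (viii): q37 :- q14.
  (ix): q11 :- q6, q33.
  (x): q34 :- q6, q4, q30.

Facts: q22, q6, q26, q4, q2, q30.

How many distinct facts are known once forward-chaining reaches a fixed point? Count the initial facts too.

14

Round 1: (x) [q34 :- q6, q4, q30.]. Adds q34.
Round 2: (vii) [q15 :- q34, q22.]. Adds q15.
Round 3: (i) [q8 :- q15.]; (iii) [q23 :- q15.]. Adds q8, q23.
Round 4: (vi) [q33 :- q8.]. Adds q33.
Round 5: (ii) [q32 :- q33.]; (iv) [q37 :- q33, q2.]; (ix) [q11 :- q6, q33.]. Adds q32, q37, q11.
Closure: {q11, q15, q2, q22, q23, q26, q30, q32, q33, q34, q37, q4, q6, q8} — 14 facts.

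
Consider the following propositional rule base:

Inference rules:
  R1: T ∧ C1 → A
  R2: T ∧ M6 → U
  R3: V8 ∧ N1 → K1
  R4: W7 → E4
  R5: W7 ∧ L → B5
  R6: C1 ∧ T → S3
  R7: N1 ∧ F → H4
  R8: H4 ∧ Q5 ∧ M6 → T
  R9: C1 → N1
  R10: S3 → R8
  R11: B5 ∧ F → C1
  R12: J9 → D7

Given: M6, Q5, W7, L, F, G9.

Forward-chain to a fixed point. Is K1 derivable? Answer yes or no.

no

Round 1: R4 [W7 → E4]; R5 [W7 ∧ L → B5]. Adds E4, B5.
Round 2: R11 [B5 ∧ F → C1]. Adds C1.
Round 3: R9 [C1 → N1]. Adds N1.
Round 4: R7 [N1 ∧ F → H4]. Adds H4.
Round 5: R8 [H4 ∧ Q5 ∧ M6 → T]. Adds T.
Round 6: R1 [T ∧ C1 → A]; R2 [T ∧ M6 → U]; R6 [C1 ∧ T → S3]. Adds A, U, S3.
Round 7: R10 [S3 → R8]. Adds R8.
Fixed point reached. K1 is concluded only by R3; R3 needs V8 (never derived).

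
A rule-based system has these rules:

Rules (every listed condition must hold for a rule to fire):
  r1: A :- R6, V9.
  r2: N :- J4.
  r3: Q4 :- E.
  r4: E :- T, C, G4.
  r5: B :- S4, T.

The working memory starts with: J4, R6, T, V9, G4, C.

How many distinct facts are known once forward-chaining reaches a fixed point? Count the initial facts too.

10

Round 1 fires r1, r2, r4, giving A, N, E.
Round 2 fires r3, giving Q4.
Closure: {A, C, E, G4, J4, N, Q4, R6, T, V9} — 10 facts.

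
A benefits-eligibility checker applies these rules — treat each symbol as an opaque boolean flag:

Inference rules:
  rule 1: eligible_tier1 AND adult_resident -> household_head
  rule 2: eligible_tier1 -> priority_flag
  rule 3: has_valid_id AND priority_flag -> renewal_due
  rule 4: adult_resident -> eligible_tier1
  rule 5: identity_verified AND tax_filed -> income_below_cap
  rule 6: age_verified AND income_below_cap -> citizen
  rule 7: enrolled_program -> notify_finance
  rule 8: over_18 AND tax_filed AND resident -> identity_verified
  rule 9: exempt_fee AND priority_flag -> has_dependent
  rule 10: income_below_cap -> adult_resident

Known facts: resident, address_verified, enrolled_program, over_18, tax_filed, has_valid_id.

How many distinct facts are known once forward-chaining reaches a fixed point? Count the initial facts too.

Round 1 fires rule 7, rule 8, giving notify_finance, identity_verified.
Round 2 fires rule 5, giving income_below_cap.
Round 3 fires rule 10, giving adult_resident.
Round 4 fires rule 4, giving eligible_tier1.
Round 5 fires rule 1, rule 2, giving household_head, priority_flag.
Round 6 fires rule 3, giving renewal_due.
Closure: {address_verified, adult_resident, eligible_tier1, enrolled_program, has_valid_id, household_head, identity_verified, income_below_cap, notify_finance, over_18, priority_flag, renewal_due, resident, tax_filed} — 14 facts.

14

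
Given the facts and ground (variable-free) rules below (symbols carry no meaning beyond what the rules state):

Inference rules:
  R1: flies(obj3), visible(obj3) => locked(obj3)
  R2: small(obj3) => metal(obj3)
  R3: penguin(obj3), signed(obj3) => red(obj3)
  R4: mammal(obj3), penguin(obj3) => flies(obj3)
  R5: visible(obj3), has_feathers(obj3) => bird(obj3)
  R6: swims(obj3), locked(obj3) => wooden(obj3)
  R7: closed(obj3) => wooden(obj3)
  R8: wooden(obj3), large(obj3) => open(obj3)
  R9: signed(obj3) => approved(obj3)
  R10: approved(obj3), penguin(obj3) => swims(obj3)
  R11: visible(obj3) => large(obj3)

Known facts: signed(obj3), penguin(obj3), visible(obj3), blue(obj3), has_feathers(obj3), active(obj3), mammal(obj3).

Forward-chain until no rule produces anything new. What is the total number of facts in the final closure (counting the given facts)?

16

Round 1 fires R3, R4, R5, R9, R11, giving red(obj3), flies(obj3), bird(obj3), approved(obj3), large(obj3).
Round 2 fires R1, R10, giving locked(obj3), swims(obj3).
Round 3 fires R6, giving wooden(obj3).
Round 4 fires R8, giving open(obj3).
Closure: {active(obj3), approved(obj3), bird(obj3), blue(obj3), flies(obj3), has_feathers(obj3), large(obj3), locked(obj3), mammal(obj3), open(obj3), penguin(obj3), red(obj3), signed(obj3), swims(obj3), visible(obj3), wooden(obj3)} — 16 facts.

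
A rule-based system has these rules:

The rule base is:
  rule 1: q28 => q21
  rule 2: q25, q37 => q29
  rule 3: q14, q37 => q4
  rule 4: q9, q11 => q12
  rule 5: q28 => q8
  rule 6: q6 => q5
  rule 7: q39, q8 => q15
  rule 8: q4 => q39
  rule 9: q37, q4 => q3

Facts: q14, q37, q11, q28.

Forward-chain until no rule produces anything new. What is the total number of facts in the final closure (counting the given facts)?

Round 1: rule 1 [q28 => q21]; rule 3 [q14, q37 => q4]; rule 5 [q28 => q8]. New: q21, q4, q8.
Round 2: rule 8 [q4 => q39]; rule 9 [q37, q4 => q3]. New: q39, q3.
Round 3: rule 7 [q39, q8 => q15]. New: q15.
Closure: {q11, q14, q15, q21, q28, q3, q37, q39, q4, q8} — 10 facts.

10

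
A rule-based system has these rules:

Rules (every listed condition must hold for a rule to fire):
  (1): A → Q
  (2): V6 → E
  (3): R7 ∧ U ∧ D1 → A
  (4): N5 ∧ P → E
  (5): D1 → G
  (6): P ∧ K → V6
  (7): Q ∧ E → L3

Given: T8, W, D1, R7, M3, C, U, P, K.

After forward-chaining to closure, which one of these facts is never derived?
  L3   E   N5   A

Round 1 fires (3), (5), (6), giving A, G, V6.
Round 2 fires (1), (2), giving Q, E.
Round 3 fires (7), giving L3.
Derived: E (round 2), L3 (round 3), A (round 1). N5 never appears in any round.

N5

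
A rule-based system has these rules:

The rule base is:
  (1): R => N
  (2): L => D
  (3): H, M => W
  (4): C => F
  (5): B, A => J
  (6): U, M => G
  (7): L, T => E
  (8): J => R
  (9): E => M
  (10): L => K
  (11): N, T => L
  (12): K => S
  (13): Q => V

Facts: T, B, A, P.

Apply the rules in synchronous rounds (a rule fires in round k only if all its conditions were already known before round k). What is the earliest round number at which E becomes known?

Round 1 fires (5), giving J.
Round 2 fires (8), giving R.
Round 3 fires (1), giving N.
Round 4 fires (11), giving L.
Round 5 fires (2), (7), (10), giving D, E, K.
E first appears in round 5.

5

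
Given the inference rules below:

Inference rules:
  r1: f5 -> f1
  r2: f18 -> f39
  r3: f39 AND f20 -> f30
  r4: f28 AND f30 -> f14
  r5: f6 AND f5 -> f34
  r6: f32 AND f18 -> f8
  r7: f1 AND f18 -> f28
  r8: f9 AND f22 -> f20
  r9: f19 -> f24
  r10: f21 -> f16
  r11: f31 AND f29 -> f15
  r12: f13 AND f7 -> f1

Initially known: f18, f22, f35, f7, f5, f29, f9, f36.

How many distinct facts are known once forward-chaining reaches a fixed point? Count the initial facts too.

Round 1 fires r1, r2, r8, giving f1, f39, f20.
Round 2 fires r3, r7, giving f30, f28.
Round 3 fires r4, giving f14.
Closure: {f1, f14, f18, f20, f22, f28, f29, f30, f35, f36, f39, f5, f7, f9} — 14 facts.

14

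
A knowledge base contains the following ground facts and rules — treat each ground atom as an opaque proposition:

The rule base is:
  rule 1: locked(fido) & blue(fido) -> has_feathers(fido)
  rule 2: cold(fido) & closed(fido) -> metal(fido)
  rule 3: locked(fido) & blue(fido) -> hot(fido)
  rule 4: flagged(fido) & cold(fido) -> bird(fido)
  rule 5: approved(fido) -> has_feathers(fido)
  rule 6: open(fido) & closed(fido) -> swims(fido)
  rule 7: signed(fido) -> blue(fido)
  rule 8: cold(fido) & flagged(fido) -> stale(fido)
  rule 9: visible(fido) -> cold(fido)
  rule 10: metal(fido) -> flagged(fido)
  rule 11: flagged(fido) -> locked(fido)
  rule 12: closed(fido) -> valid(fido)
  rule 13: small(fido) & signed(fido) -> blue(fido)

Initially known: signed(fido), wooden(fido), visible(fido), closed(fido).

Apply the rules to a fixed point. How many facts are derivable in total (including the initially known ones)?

14

[1] rule 7 [signed(fido) -> blue(fido)]; rule 9 [visible(fido) -> cold(fido)]; rule 12 [closed(fido) -> valid(fido)]. ⇒ new: blue(fido), cold(fido), valid(fido).
[2] rule 2 [cold(fido) & closed(fido) -> metal(fido)]. ⇒ new: metal(fido).
[3] rule 10 [metal(fido) -> flagged(fido)]. ⇒ new: flagged(fido).
[4] rule 4 [flagged(fido) & cold(fido) -> bird(fido)]; rule 8 [cold(fido) & flagged(fido) -> stale(fido)]; rule 11 [flagged(fido) -> locked(fido)]. ⇒ new: bird(fido), stale(fido), locked(fido).
[5] rule 1 [locked(fido) & blue(fido) -> has_feathers(fido)]; rule 3 [locked(fido) & blue(fido) -> hot(fido)]. ⇒ new: has_feathers(fido), hot(fido).
Closure: {bird(fido), blue(fido), closed(fido), cold(fido), flagged(fido), has_feathers(fido), hot(fido), locked(fido), metal(fido), signed(fido), stale(fido), valid(fido), visible(fido), wooden(fido)} — 14 facts.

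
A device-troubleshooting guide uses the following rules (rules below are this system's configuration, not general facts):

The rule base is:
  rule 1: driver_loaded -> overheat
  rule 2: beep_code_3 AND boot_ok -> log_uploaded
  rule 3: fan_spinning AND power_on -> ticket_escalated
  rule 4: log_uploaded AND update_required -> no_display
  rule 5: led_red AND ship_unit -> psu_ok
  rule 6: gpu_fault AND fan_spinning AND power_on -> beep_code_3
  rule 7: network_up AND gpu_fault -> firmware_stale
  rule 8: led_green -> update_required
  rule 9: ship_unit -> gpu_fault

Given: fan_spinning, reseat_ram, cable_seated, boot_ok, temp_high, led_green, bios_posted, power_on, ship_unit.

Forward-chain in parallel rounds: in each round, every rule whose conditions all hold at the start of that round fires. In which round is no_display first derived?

4

Round 1 fires rule 3, rule 8, rule 9, giving ticket_escalated, update_required, gpu_fault.
Round 2 fires rule 6, giving beep_code_3.
Round 3 fires rule 2, giving log_uploaded.
Round 4 fires rule 4, giving no_display.
no_display first appears in round 4.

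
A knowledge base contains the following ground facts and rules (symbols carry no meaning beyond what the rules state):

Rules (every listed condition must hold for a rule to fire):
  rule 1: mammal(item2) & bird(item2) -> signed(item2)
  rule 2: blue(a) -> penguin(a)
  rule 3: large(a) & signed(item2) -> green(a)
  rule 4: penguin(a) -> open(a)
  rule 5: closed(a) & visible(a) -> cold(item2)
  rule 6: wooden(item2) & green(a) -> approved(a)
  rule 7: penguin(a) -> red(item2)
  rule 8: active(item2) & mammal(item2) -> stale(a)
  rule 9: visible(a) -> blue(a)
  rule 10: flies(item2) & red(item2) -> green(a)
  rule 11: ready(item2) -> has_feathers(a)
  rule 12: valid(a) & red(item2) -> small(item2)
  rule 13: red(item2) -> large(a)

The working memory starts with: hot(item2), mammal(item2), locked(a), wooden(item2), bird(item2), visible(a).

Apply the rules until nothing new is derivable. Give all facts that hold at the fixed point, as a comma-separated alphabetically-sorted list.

approved(a), bird(item2), blue(a), green(a), hot(item2), large(a), locked(a), mammal(item2), open(a), penguin(a), red(item2), signed(item2), visible(a), wooden(item2)

Round 1 fires rule 1, rule 9, giving signed(item2), blue(a).
Round 2 fires rule 2, giving penguin(a).
Round 3 fires rule 4, rule 7, giving open(a), red(item2).
Round 4 fires rule 13, giving large(a).
Round 5 fires rule 3, giving green(a).
Round 6 fires rule 6, giving approved(a).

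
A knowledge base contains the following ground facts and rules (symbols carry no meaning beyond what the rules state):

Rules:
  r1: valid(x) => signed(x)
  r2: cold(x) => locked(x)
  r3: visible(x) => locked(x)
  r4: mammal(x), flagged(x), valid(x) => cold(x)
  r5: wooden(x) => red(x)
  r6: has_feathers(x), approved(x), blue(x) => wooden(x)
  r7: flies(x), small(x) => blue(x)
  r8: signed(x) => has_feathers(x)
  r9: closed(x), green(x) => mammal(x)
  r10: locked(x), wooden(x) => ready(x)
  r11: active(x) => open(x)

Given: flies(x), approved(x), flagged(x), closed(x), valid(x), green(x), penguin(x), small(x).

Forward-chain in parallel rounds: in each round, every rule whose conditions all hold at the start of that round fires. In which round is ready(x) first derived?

4

Round 1: r1 [valid(x) => signed(x)]; r7 [flies(x), small(x) => blue(x)]; r9 [closed(x), green(x) => mammal(x)]. New: signed(x), blue(x), mammal(x).
Round 2: r4 [mammal(x), flagged(x), valid(x) => cold(x)]; r8 [signed(x) => has_feathers(x)]. New: cold(x), has_feathers(x).
Round 3: r2 [cold(x) => locked(x)]; r6 [has_feathers(x), approved(x), blue(x) => wooden(x)]. New: locked(x), wooden(x).
Round 4: r5 [wooden(x) => red(x)]; r10 [locked(x), wooden(x) => ready(x)]. New: red(x), ready(x).
ready(x) first appears in round 4.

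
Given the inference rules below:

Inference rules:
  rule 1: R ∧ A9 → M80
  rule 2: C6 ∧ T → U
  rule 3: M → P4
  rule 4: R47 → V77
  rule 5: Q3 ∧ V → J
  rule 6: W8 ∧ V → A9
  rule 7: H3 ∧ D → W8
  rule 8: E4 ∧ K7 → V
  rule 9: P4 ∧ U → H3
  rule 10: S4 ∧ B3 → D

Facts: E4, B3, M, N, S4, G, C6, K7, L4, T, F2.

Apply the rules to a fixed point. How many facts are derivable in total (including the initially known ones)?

Round 1 — rule 2, rule 3, rule 8, rule 10, derive U, P4, V, D.
Round 2 — rule 9, derive H3.
Round 3 — rule 7, derive W8.
Round 4 — rule 6, derive A9.
Closure: {A9, B3, C6, D, E4, F2, G, H3, K7, L4, M, N, P4, S4, T, U, V, W8} — 18 facts.

18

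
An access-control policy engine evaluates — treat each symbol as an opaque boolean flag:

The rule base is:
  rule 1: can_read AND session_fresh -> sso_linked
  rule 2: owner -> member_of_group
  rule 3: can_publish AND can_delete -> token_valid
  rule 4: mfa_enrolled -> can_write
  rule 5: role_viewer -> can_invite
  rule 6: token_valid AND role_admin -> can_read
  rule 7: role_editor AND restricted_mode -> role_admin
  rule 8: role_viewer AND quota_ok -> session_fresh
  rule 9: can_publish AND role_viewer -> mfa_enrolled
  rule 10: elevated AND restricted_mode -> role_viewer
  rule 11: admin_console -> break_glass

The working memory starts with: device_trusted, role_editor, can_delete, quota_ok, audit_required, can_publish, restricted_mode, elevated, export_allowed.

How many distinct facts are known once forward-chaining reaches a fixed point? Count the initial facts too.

Round 1 — rule 3, rule 7, rule 10, derive token_valid, role_admin, role_viewer.
Round 2 — rule 5, rule 6, rule 8, rule 9, derive can_invite, can_read, session_fresh, mfa_enrolled.
Round 3 — rule 1, rule 4, derive sso_linked, can_write.
Closure: {audit_required, can_delete, can_invite, can_publish, can_read, can_write, device_trusted, elevated, export_allowed, mfa_enrolled, quota_ok, restricted_mode, role_admin, role_editor, role_viewer, session_fresh, sso_linked, token_valid} — 18 facts.

18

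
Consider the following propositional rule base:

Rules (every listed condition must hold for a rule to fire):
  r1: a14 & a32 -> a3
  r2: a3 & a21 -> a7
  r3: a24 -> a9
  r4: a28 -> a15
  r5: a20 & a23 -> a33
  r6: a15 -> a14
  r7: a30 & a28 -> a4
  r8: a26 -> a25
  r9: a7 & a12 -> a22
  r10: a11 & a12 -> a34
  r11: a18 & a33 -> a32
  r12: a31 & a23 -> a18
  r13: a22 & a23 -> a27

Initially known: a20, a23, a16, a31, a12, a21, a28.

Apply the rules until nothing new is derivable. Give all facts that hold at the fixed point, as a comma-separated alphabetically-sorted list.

a12, a14, a15, a16, a18, a20, a21, a22, a23, a27, a28, a3, a31, a32, a33, a7

Round 1 — r4, r5, r12, derive a15, a33, a18.
Round 2 — r6, r11, derive a14, a32.
Round 3 — r1, derive a3.
Round 4 — r2, derive a7.
Round 5 — r9, derive a22.
Round 6 — r13, derive a27.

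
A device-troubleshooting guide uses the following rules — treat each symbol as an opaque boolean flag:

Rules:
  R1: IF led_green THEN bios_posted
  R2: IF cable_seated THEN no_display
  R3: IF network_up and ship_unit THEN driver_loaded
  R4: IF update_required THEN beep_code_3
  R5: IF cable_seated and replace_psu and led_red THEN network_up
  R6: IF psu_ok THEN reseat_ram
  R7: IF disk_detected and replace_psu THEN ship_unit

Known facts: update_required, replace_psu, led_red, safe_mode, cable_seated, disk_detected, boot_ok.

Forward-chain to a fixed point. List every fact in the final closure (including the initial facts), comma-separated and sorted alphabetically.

beep_code_3, boot_ok, cable_seated, disk_detected, driver_loaded, led_red, network_up, no_display, replace_psu, safe_mode, ship_unit, update_required

Round 1 — R2, R4, R5, R7, derive no_display, beep_code_3, network_up, ship_unit.
Round 2 — R3, derive driver_loaded.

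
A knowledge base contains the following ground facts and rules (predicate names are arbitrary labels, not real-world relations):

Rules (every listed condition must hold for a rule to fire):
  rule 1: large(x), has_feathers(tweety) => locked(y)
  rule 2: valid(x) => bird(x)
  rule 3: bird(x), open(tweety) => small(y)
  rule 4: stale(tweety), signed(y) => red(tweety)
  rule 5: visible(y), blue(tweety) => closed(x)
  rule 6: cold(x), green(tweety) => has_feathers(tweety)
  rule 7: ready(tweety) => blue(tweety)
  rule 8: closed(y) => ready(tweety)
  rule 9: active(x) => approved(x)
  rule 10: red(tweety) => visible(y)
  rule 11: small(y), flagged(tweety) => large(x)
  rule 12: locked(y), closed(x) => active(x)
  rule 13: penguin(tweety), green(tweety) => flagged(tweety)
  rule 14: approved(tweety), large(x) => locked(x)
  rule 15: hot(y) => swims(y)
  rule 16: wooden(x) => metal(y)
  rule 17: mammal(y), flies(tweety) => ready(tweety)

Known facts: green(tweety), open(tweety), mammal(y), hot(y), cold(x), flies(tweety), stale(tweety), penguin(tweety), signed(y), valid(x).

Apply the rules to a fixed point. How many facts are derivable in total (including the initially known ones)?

Round 1: rule 2 [valid(x) => bird(x)]; rule 4 [stale(tweety), signed(y) => red(tweety)]; rule 6 [cold(x), green(tweety) => has_feathers(tweety)]; rule 13 [penguin(tweety), green(tweety) => flagged(tweety)]; rule 15 [hot(y) => swims(y)]; rule 17 [mammal(y), flies(tweety) => ready(tweety)]. New: bird(x), red(tweety), has_feathers(tweety), flagged(tweety), swims(y), ready(tweety).
Round 2: rule 3 [bird(x), open(tweety) => small(y)]; rule 7 [ready(tweety) => blue(tweety)]; rule 10 [red(tweety) => visible(y)]. New: small(y), blue(tweety), visible(y).
Round 3: rule 5 [visible(y), blue(tweety) => closed(x)]; rule 11 [small(y), flagged(tweety) => large(x)]. New: closed(x), large(x).
Round 4: rule 1 [large(x), has_feathers(tweety) => locked(y)]. New: locked(y).
Round 5: rule 12 [locked(y), closed(x) => active(x)]. New: active(x).
Round 6: rule 9 [active(x) => approved(x)]. New: approved(x).
Closure: {active(x), approved(x), bird(x), blue(tweety), closed(x), cold(x), flagged(tweety), flies(tweety), green(tweety), has_feathers(tweety), hot(y), large(x), locked(y), mammal(y), open(tweety), penguin(tweety), ready(tweety), red(tweety), signed(y), small(y), stale(tweety), swims(y), valid(x), visible(y)} — 24 facts.

24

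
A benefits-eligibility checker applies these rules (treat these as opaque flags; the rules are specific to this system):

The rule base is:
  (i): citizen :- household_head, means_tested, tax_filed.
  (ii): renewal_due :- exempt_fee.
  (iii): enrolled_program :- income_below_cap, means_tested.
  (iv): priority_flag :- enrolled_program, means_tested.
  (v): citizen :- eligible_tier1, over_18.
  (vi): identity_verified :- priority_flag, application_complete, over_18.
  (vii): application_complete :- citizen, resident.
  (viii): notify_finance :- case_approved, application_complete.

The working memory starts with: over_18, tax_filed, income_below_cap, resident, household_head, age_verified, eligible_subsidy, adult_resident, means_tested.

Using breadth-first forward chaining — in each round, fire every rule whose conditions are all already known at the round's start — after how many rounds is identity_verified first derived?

3

Round 1 fires (i), (iii), giving citizen, enrolled_program.
Round 2 fires (iv), (vii), giving priority_flag, application_complete.
Round 3 fires (vi), giving identity_verified.
identity_verified first appears in round 3.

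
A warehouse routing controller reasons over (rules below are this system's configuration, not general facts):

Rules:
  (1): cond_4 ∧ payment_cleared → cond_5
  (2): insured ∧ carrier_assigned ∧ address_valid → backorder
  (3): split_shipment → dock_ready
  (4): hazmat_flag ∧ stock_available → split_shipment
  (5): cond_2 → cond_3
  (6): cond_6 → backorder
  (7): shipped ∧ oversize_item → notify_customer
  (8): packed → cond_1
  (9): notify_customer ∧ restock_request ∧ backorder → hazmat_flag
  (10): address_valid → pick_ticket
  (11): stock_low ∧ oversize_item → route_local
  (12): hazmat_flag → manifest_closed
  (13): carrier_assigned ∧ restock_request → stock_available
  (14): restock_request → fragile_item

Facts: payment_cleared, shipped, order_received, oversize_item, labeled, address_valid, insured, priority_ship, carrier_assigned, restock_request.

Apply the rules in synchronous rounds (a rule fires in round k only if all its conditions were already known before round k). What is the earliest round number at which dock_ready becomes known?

Round 1: (2) [insured ∧ carrier_assigned ∧ address_valid → backorder]; (7) [shipped ∧ oversize_item → notify_customer]; (10) [address_valid → pick_ticket]; (13) [carrier_assigned ∧ restock_request → stock_available]; (14) [restock_request → fragile_item]. Adds backorder, notify_customer, pick_ticket, stock_available, fragile_item.
Round 2: (9) [notify_customer ∧ restock_request ∧ backorder → hazmat_flag]. Adds hazmat_flag.
Round 3: (4) [hazmat_flag ∧ stock_available → split_shipment]; (12) [hazmat_flag → manifest_closed]. Adds split_shipment, manifest_closed.
Round 4: (3) [split_shipment → dock_ready]. Adds dock_ready.
dock_ready first appears in round 4.

4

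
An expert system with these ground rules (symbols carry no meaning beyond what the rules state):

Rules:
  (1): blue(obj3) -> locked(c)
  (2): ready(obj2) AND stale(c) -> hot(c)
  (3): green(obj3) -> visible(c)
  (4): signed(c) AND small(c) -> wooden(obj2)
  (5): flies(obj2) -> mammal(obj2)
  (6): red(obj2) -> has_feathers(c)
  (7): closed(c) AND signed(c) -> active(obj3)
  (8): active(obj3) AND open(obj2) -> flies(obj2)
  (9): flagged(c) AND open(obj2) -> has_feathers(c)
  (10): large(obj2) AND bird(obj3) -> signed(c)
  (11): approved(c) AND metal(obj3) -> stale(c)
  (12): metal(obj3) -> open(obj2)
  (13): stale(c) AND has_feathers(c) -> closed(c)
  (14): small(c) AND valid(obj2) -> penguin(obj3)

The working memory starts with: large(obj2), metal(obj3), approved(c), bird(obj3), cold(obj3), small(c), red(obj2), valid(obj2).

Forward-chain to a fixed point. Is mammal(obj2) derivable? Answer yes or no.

yes

Round 1 — (6), (10), (11), (12), (14), derive has_feathers(c), signed(c), stale(c), open(obj2), penguin(obj3).
Round 2 — (4), (13), derive wooden(obj2), closed(c).
Round 3 — (7), derive active(obj3).
Round 4 — (8), derive flies(obj2).
Round 5 — (5), derive mammal(obj2).
mammal(obj2) appears in round 5, so it is derivable.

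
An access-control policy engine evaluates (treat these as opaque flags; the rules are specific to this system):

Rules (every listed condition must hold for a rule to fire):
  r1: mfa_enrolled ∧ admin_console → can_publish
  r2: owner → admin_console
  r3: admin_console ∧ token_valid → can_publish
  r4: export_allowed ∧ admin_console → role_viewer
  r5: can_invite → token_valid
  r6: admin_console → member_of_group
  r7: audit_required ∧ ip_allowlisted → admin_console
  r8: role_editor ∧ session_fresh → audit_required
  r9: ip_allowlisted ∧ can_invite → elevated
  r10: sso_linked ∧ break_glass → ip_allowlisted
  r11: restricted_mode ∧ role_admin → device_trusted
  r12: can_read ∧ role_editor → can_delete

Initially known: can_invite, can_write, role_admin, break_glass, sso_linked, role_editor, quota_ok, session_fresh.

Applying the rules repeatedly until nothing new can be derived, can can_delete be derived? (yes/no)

Round 1: r5 [can_invite → token_valid]; r8 [role_editor ∧ session_fresh → audit_required]; r10 [sso_linked ∧ break_glass → ip_allowlisted]. New: token_valid, audit_required, ip_allowlisted.
Round 2: r7 [audit_required ∧ ip_allowlisted → admin_console]; r9 [ip_allowlisted ∧ can_invite → elevated]. New: admin_console, elevated.
Round 3: r3 [admin_console ∧ token_valid → can_publish]; r6 [admin_console → member_of_group]. New: can_publish, member_of_group.
Fixed point reached. can_delete is concluded only by r12; r12 needs can_read (never derived).

no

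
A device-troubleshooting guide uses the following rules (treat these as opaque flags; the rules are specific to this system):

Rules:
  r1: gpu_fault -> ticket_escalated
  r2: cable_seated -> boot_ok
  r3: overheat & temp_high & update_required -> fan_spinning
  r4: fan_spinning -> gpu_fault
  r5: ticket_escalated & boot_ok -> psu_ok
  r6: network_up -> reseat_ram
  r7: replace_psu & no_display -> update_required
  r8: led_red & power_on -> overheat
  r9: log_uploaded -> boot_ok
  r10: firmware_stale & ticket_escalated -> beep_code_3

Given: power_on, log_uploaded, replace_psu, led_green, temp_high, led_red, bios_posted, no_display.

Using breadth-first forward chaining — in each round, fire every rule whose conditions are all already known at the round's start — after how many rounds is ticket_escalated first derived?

4

Round 1: r7 [replace_psu & no_display -> update_required]; r8 [led_red & power_on -> overheat]; r9 [log_uploaded -> boot_ok]. New: update_required, overheat, boot_ok.
Round 2: r3 [overheat & temp_high & update_required -> fan_spinning]. New: fan_spinning.
Round 3: r4 [fan_spinning -> gpu_fault]. New: gpu_fault.
Round 4: r1 [gpu_fault -> ticket_escalated]. New: ticket_escalated.
ticket_escalated first appears in round 4.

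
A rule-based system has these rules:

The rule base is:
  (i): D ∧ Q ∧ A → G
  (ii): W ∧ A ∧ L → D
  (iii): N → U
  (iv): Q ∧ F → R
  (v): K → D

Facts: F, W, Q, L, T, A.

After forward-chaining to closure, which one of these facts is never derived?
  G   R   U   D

[1] (ii) [W ∧ A ∧ L → D]; (iv) [Q ∧ F → R]. ⇒ new: D, R.
[2] (i) [D ∧ Q ∧ A → G]. ⇒ new: G.
Derived: R (round 1), D (round 1), G (round 2). U never appears in any round.

U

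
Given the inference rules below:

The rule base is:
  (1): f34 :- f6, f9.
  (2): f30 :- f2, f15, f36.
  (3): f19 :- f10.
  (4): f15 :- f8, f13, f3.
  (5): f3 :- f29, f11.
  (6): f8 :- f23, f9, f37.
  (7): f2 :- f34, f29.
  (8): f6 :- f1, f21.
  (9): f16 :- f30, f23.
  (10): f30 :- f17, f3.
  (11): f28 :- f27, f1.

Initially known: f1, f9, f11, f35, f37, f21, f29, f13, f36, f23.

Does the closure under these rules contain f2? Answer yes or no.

Round 1: (5) [f3 :- f29, f11.]; (6) [f8 :- f23, f9, f37.]; (8) [f6 :- f1, f21.]. Adds f3, f8, f6.
Round 2: (1) [f34 :- f6, f9.]; (4) [f15 :- f8, f13, f3.]. Adds f34, f15.
Round 3: (7) [f2 :- f34, f29.]. Adds f2.
Round 4: (2) [f30 :- f2, f15, f36.]. Adds f30.
Round 5: (9) [f16 :- f30, f23.]. Adds f16.
f2 appears in round 3, so it is derivable.

yes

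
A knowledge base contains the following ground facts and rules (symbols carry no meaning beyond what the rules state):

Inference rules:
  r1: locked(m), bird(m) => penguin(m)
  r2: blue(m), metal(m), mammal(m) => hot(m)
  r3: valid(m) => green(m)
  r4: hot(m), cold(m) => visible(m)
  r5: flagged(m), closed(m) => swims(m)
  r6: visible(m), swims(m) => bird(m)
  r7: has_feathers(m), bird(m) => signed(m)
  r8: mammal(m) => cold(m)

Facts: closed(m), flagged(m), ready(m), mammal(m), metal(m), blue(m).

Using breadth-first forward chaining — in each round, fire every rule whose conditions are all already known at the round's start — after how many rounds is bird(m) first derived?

[1] r2 [blue(m), metal(m), mammal(m) => hot(m)]; r5 [flagged(m), closed(m) => swims(m)]; r8 [mammal(m) => cold(m)]. ⇒ new: hot(m), swims(m), cold(m).
[2] r4 [hot(m), cold(m) => visible(m)]. ⇒ new: visible(m).
[3] r6 [visible(m), swims(m) => bird(m)]. ⇒ new: bird(m).
bird(m) first appears in round 3.

3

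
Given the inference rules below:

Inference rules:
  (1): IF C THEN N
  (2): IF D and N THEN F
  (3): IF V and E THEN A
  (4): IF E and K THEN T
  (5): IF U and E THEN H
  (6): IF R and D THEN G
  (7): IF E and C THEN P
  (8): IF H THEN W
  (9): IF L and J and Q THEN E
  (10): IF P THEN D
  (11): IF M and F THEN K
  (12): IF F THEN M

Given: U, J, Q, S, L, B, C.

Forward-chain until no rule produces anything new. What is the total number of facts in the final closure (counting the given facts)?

17

Round 1 fires (1), (9), giving N, E.
Round 2 fires (5), (7), giving H, P.
Round 3 fires (8), (10), giving W, D.
Round 4 fires (2), giving F.
Round 5 fires (12), giving M.
Round 6 fires (11), giving K.
Round 7 fires (4), giving T.
Closure: {B, C, D, E, F, H, J, K, L, M, N, P, Q, S, T, U, W} — 17 facts.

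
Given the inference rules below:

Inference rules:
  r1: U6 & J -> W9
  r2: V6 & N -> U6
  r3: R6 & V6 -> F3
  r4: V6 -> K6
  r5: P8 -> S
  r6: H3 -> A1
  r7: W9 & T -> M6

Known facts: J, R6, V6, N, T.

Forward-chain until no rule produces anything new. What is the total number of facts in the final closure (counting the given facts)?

Round 1: r2 [V6 & N -> U6]; r3 [R6 & V6 -> F3]; r4 [V6 -> K6]. New: U6, F3, K6.
Round 2: r1 [U6 & J -> W9]. New: W9.
Round 3: r7 [W9 & T -> M6]. New: M6.
Closure: {F3, J, K6, M6, N, R6, T, U6, V6, W9} — 10 facts.

10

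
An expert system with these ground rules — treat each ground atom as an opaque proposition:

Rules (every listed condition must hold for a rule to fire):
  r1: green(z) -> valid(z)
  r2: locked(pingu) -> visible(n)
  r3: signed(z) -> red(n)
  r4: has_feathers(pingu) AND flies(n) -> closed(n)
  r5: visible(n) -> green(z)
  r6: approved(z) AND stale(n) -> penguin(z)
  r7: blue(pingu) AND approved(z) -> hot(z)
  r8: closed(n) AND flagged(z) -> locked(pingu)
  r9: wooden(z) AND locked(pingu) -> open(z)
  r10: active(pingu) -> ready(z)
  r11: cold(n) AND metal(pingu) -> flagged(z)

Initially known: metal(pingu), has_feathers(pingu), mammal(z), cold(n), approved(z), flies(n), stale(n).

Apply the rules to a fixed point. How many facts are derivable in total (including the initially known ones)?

14

Round 1 — r4, r6, r11, derive closed(n), penguin(z), flagged(z).
Round 2 — r8, derive locked(pingu).
Round 3 — r2, derive visible(n).
Round 4 — r5, derive green(z).
Round 5 — r1, derive valid(z).
Closure: {approved(z), closed(n), cold(n), flagged(z), flies(n), green(z), has_feathers(pingu), locked(pingu), mammal(z), metal(pingu), penguin(z), stale(n), valid(z), visible(n)} — 14 facts.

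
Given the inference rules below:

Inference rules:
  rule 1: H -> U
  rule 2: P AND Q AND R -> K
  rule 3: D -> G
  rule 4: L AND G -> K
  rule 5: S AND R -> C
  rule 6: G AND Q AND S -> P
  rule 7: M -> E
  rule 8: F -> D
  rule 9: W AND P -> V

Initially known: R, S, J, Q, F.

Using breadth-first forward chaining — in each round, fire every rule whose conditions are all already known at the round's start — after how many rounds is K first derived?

Round 1 — rule 5, rule 8, derive C, D.
Round 2 — rule 3, derive G.
Round 3 — rule 6, derive P.
Round 4 — rule 2, derive K.
K first appears in round 4.

4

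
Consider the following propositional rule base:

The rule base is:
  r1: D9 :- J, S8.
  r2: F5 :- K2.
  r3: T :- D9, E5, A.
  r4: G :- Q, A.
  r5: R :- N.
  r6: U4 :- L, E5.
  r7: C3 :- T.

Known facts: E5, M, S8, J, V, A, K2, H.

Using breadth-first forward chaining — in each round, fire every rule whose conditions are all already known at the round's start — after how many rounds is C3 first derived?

3

Round 1 fires r1, r2, giving D9, F5.
Round 2 fires r3, giving T.
Round 3 fires r7, giving C3.
C3 first appears in round 3.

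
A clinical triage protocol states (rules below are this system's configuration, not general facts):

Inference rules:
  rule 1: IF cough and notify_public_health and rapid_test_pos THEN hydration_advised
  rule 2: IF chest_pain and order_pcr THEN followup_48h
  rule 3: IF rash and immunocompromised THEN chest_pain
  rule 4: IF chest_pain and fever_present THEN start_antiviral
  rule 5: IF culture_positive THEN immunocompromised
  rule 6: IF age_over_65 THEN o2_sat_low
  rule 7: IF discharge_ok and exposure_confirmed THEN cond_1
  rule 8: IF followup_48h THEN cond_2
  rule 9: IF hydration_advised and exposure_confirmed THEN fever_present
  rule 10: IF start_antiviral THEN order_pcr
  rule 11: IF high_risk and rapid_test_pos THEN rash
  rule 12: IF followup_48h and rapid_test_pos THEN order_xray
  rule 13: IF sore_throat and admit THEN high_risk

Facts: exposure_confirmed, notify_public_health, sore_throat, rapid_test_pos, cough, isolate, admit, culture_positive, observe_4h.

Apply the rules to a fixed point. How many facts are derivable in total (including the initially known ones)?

Round 1 fires rule 1, rule 5, rule 13, giving hydration_advised, immunocompromised, high_risk.
Round 2 fires rule 9, rule 11, giving fever_present, rash.
Round 3 fires rule 3, giving chest_pain.
Round 4 fires rule 4, giving start_antiviral.
Round 5 fires rule 10, giving order_pcr.
Round 6 fires rule 2, giving followup_48h.
Round 7 fires rule 8, rule 12, giving cond_2, order_xray.
Closure: {admit, chest_pain, cond_2, cough, culture_positive, exposure_confirmed, fever_present, followup_48h, high_risk, hydration_advised, immunocompromised, isolate, notify_public_health, observe_4h, order_pcr, order_xray, rapid_test_pos, rash, sore_throat, start_antiviral} — 20 facts.

20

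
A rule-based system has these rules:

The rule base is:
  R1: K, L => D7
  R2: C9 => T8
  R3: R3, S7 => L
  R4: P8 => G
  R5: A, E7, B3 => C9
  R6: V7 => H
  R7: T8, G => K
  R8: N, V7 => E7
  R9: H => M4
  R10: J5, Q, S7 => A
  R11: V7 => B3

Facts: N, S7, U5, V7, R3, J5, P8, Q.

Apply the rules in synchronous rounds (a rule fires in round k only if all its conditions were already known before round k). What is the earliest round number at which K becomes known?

4

[1] R3 [R3, S7 => L]; R4 [P8 => G]; R6 [V7 => H]; R8 [N, V7 => E7]; R10 [J5, Q, S7 => A]; R11 [V7 => B3]. ⇒ new: L, G, H, E7, A, B3.
[2] R5 [A, E7, B3 => C9]; R9 [H => M4]. ⇒ new: C9, M4.
[3] R2 [C9 => T8]. ⇒ new: T8.
[4] R7 [T8, G => K]. ⇒ new: K.
K first appears in round 4.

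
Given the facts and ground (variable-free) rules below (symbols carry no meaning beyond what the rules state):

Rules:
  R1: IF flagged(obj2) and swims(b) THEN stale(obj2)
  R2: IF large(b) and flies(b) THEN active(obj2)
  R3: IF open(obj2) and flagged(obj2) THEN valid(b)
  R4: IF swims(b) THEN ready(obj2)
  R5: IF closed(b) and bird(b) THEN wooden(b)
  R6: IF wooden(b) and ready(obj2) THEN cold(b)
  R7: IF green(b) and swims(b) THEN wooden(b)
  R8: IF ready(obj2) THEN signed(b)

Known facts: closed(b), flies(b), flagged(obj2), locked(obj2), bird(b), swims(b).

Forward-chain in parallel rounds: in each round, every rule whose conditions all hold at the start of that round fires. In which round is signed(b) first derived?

Round 1 — R1, R4, R5, derive stale(obj2), ready(obj2), wooden(b).
Round 2 — R6, R8, derive cold(b), signed(b).
signed(b) first appears in round 2.

2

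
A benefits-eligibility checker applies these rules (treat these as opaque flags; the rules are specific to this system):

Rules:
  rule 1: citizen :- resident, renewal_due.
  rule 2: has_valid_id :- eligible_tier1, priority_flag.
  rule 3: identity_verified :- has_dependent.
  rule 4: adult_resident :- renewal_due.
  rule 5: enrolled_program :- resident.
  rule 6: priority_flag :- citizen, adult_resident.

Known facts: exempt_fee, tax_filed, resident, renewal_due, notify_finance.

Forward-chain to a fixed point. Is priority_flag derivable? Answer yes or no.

yes

[1] rule 1 [citizen :- resident, renewal_due.]; rule 4 [adult_resident :- renewal_due.]; rule 5 [enrolled_program :- resident.]. ⇒ new: citizen, adult_resident, enrolled_program.
[2] rule 6 [priority_flag :- citizen, adult_resident.]. ⇒ new: priority_flag.
priority_flag appears in round 2, so it is derivable.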